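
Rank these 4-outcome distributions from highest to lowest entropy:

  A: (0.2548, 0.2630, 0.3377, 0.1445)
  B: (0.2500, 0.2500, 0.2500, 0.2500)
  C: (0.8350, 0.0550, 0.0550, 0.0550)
B > A > C

Key insight: Entropy is maximized by uniform distributions and minimized by concentrated distributions.

- Uniform distributions have maximum entropy log₂(4) = 2.0000 bits
- The more "peaked" or concentrated a distribution, the lower its entropy

Entropies:
  H(A) = 1.9415 bits
  H(B) = 2.0000 bits
  H(C) = 0.9077 bits

Ranking: B > A > C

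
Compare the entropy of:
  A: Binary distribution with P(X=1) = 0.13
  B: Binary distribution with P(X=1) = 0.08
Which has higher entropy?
A

For binary distributions, entropy is maximized at p=0.5 and decreases as p moves toward 0 or 1.

H(A) = H(0.13) = 0.5574 bits
H(B) = H(0.08) = 0.4022 bits

Distribution A (p=0.13) is closer to uniform (p=0.5), so it has higher entropy.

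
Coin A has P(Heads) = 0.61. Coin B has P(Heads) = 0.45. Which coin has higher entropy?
B

For binary distributions, entropy is maximized at p=0.5 and decreases as p moves toward 0 or 1.

H(A) = H(0.61) = 0.9648 bits
H(B) = H(0.45) = 0.9928 bits

Distribution B (p=0.45) is closer to uniform (p=0.5), so it has higher entropy.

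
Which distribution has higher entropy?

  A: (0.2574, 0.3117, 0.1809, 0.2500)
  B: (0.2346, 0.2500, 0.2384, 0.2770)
B

Both distributions are close to uniform, making this a harder comparison.

H(A) = 1.9744 bits
H(B) = 1.9969 bits

The distribution closer to uniform has higher entropy.
Answer: B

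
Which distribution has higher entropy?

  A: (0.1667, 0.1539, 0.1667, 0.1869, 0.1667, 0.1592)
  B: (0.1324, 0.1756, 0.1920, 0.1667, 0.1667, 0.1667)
A

Both distributions are close to uniform, making this a harder comparison.

H(A) = 2.5823 bits
H(B) = 2.5765 bits

The distribution closer to uniform has higher entropy.
Answer: A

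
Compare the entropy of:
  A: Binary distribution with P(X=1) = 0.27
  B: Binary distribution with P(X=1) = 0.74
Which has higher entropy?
A

For binary distributions, entropy is maximized at p=0.5 and decreases as p moves toward 0 or 1.

H(A) = H(0.27) = 0.8415 bits
H(B) = H(0.74) = 0.8267 bits

Distribution A (p=0.27) is closer to uniform (p=0.5), so it has higher entropy.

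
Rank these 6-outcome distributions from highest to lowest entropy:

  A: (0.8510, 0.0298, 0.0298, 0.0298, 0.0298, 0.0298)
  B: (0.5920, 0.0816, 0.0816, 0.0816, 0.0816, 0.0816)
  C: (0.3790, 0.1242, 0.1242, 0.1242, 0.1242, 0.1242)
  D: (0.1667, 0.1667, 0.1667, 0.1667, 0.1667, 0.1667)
D > C > B > A

Key insight: Entropy is maximized by uniform distributions and minimized by concentrated distributions.

Entropies:
  H(A) = 0.9533 bits
  H(B) = 1.9228 bits
  H(C) = 2.3993 bits
  H(D) = 2.5850 bits

Ranking: D > C > B > A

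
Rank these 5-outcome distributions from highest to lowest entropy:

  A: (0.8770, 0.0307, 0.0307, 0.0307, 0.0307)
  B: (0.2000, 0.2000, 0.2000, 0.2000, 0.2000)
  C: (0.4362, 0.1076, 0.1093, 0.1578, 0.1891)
B > C > A

Key insight: Entropy is maximized by uniform distributions and minimized by concentrated distributions.

- Uniform distributions have maximum entropy log₂(5) = 2.3219 bits
- The more "peaked" or concentrated a distribution, the lower its entropy

Entropies:
  H(A) = 0.7839 bits
  H(B) = 2.3219 bits
  H(C) = 2.0920 bits

Ranking: B > C > A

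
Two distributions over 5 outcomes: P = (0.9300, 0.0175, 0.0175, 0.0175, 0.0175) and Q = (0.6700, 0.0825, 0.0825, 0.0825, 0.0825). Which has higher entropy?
Q

P is highly concentrated on one outcome (93%), making it nearly deterministic. Q spreads its mass more evenly (max 67%). The more spread-out distribution has higher entropy: H(P) ≈ 0.506 bits, H(Q) ≈ 1.575 bits.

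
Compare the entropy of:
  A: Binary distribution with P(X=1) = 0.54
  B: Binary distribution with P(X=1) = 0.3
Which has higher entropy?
A

For binary distributions, entropy is maximized at p=0.5 and decreases as p moves toward 0 or 1.

H(A) = H(0.54) = 0.9954 bits
H(B) = H(0.3) = 0.8813 bits

Distribution A (p=0.54) is closer to uniform (p=0.5), so it has higher entropy.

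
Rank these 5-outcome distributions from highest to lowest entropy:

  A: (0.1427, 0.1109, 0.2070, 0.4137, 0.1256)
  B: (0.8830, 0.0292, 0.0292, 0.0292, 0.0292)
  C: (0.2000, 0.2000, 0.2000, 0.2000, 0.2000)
C > A > B

Key insight: Entropy is maximized by uniform distributions and minimized by concentrated distributions.

- Uniform distributions have maximum entropy log₂(5) = 2.3219 bits
- The more "peaked" or concentrated a distribution, the lower its entropy

Entropies:
  H(A) = 2.1258 bits
  H(B) = 0.7547 bits
  H(C) = 2.3219 bits

Ranking: C > A > B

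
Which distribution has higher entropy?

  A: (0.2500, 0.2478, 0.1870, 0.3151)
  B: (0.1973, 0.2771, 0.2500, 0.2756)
B

Both distributions are close to uniform, making this a harder comparison.

H(A) = 1.9762 bits
H(B) = 1.9875 bits

The distribution closer to uniform has higher entropy.
Answer: B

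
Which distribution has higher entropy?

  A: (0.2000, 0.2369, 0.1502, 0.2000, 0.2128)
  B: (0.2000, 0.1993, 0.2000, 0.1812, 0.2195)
B

Both distributions are close to uniform, making this a harder comparison.

H(A) = 2.3069 bits
H(B) = 2.3193 bits

The distribution closer to uniform has higher entropy.
Answer: B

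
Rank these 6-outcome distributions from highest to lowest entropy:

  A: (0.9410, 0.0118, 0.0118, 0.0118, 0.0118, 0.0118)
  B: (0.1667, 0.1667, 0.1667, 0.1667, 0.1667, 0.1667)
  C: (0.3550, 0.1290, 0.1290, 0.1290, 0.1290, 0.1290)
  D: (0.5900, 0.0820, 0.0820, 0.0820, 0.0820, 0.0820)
B > C > D > A

Key insight: Entropy is maximized by uniform distributions and minimized by concentrated distributions.

Entropies:
  H(A) = 0.4605 bits
  H(B) = 2.5850 bits
  H(C) = 2.4361 bits
  H(D) = 1.9285 bits

Ranking: B > C > D > A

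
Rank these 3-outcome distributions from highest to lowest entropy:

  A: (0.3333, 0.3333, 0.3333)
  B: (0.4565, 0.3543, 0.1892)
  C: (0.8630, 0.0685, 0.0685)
A > B > C

Key insight: Entropy is maximized by uniform distributions and minimized by concentrated distributions.

- Uniform distributions have maximum entropy log₂(3) = 1.5850 bits
- The more "peaked" or concentrated a distribution, the lower its entropy

Entropies:
  H(A) = 1.5850 bits
  H(B) = 1.5013 bits
  H(C) = 0.7133 bits

Ranking: A > B > C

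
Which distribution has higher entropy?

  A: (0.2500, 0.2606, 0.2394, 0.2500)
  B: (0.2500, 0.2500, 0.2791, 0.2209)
A

Both distributions are close to uniform, making this a harder comparison.

H(A) = 1.9993 bits
H(B) = 1.9951 bits

The distribution closer to uniform has higher entropy.
Answer: A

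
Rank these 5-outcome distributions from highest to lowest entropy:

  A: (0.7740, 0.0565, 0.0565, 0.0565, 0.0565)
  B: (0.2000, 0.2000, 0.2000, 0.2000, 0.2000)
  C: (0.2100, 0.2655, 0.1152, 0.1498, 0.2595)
B > C > A

Key insight: Entropy is maximized by uniform distributions and minimized by concentrated distributions.

- Uniform distributions have maximum entropy log₂(5) = 2.3219 bits
- The more "peaked" or concentrated a distribution, the lower its entropy

Entropies:
  H(A) = 1.2230 bits
  H(B) = 2.3219 bits
  H(C) = 2.2553 bits

Ranking: B > C > A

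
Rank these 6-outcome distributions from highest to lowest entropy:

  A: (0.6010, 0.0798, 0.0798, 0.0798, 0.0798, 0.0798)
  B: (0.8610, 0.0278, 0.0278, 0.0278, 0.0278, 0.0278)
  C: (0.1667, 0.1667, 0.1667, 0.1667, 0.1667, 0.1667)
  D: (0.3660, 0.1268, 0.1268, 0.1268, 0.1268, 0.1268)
C > D > A > B

Key insight: Entropy is maximized by uniform distributions and minimized by concentrated distributions.

Entropies:
  H(A) = 1.8968 bits
  H(B) = 0.9044 bits
  H(C) = 2.5850 bits
  H(D) = 2.4197 bits

Ranking: C > D > A > B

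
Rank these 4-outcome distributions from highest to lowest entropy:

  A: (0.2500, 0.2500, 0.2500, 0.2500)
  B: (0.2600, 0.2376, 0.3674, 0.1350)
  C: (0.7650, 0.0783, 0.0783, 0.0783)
A > B > C

Key insight: Entropy is maximized by uniform distributions and minimized by concentrated distributions.

- Uniform distributions have maximum entropy log₂(4) = 2.0000 bits
- The more "peaked" or concentrated a distribution, the lower its entropy

Entropies:
  H(A) = 2.0000 bits
  H(B) = 1.9187 bits
  H(C) = 1.1591 bits

Ranking: A > B > C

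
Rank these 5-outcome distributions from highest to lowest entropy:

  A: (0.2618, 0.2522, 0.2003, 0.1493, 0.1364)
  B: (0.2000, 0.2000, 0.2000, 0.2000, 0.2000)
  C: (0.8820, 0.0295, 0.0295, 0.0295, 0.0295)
B > A > C

Key insight: Entropy is maximized by uniform distributions and minimized by concentrated distributions.

- Uniform distributions have maximum entropy log₂(5) = 2.3219 bits
- The more "peaked" or concentrated a distribution, the lower its entropy

Entropies:
  H(A) = 2.2737 bits
  H(B) = 2.3219 bits
  H(C) = 0.7596 bits

Ranking: B > A > C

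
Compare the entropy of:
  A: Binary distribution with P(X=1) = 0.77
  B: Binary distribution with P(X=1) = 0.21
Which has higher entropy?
A

For binary distributions, entropy is maximized at p=0.5 and decreases as p moves toward 0 or 1.

H(A) = H(0.77) = 0.7780 bits
H(B) = H(0.21) = 0.7415 bits

Distribution A (p=0.77) is closer to uniform (p=0.5), so it has higher entropy.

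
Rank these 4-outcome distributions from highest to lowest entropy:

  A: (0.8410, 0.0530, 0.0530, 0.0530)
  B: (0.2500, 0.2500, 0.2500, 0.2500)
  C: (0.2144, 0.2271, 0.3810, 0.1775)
B > C > A

Key insight: Entropy is maximized by uniform distributions and minimized by concentrated distributions.

- Uniform distributions have maximum entropy log₂(4) = 2.0000 bits
- The more "peaked" or concentrated a distribution, the lower its entropy

Entropies:
  H(A) = 0.8839 bits
  H(B) = 2.0000 bits
  H(C) = 1.9351 bits

Ranking: B > C > A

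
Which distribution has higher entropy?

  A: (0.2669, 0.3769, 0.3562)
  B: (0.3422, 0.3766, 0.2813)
B

Both distributions are close to uniform, making this a harder comparison.

H(A) = 1.5696 bits
H(B) = 1.5747 bits

The distribution closer to uniform has higher entropy.
Answer: B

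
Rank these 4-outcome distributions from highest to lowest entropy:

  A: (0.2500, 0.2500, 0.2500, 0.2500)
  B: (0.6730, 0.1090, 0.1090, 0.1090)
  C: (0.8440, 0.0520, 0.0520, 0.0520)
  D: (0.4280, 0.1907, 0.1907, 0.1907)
A > D > B > C

Key insight: Entropy is maximized by uniform distributions and minimized by concentrated distributions.

Entropies:
  H(A) = 2.0000 bits
  H(B) = 1.4301 bits
  H(C) = 0.8719 bits
  H(D) = 1.8916 bits

Ranking: A > D > B > C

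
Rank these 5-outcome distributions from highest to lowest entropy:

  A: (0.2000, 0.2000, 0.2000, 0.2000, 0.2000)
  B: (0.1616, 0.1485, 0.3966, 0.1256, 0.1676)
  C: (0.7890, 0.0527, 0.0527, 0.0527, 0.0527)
A > B > C

Key insight: Entropy is maximized by uniform distributions and minimized by concentrated distributions.

- Uniform distributions have maximum entropy log₂(5) = 2.3219 bits
- The more "peaked" or concentrated a distribution, the lower its entropy

Entropies:
  H(A) = 2.3219 bits
  H(B) = 2.1707 bits
  H(C) = 1.1654 bits

Ranking: A > B > C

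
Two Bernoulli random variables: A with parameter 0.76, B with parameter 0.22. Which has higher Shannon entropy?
A

For binary distributions, entropy is maximized at p=0.5 and decreases as p moves toward 0 or 1.

H(A) = H(0.76) = 0.7950 bits
H(B) = H(0.22) = 0.7602 bits

Distribution A (p=0.76) is closer to uniform (p=0.5), so it has higher entropy.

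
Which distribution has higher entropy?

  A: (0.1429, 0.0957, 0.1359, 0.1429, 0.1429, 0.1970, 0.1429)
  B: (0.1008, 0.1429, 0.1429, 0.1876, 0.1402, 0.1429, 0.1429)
B

Both distributions are close to uniform, making this a harder comparison.

H(A) = 2.7812 bits
H(B) = 2.7882 bits

The distribution closer to uniform has higher entropy.
Answer: B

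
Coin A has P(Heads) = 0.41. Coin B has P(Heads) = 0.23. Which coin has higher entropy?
A

For binary distributions, entropy is maximized at p=0.5 and decreases as p moves toward 0 or 1.

H(A) = H(0.41) = 0.9765 bits
H(B) = H(0.23) = 0.7780 bits

Distribution A (p=0.41) is closer to uniform (p=0.5), so it has higher entropy.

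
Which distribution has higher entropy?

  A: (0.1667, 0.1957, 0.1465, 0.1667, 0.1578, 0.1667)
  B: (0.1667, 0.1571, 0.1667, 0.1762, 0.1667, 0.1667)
B

Both distributions are close to uniform, making this a harder comparison.

H(A) = 2.5793 bits
H(B) = 2.5842 bits

The distribution closer to uniform has higher entropy.
Answer: B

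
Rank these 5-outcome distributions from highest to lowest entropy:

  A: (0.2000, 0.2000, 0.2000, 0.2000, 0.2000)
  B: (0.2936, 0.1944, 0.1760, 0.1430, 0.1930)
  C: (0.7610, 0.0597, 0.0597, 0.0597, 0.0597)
A > B > C

Key insight: Entropy is maximized by uniform distributions and minimized by concentrated distributions.

- Uniform distributions have maximum entropy log₂(5) = 2.3219 bits
- The more "peaked" or concentrated a distribution, the lower its entropy

Entropies:
  H(A) = 2.3219 bits
  H(B) = 2.2789 bits
  H(C) = 1.2714 bits

Ranking: A > B > C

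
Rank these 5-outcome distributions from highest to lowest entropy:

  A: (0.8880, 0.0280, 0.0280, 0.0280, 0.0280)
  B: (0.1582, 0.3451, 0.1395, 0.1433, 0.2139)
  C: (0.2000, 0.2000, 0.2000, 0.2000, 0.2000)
C > B > A

Key insight: Entropy is maximized by uniform distributions and minimized by concentrated distributions.

- Uniform distributions have maximum entropy log₂(5) = 2.3219 bits
- The more "peaked" or concentrated a distribution, the lower its entropy

Entropies:
  H(A) = 0.7299 bits
  H(B) = 2.2245 bits
  H(C) = 2.3219 bits

Ranking: C > B > A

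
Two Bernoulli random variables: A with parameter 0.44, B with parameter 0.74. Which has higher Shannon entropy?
A

For binary distributions, entropy is maximized at p=0.5 and decreases as p moves toward 0 or 1.

H(A) = H(0.44) = 0.9896 bits
H(B) = H(0.74) = 0.8267 bits

Distribution A (p=0.44) is closer to uniform (p=0.5), so it has higher entropy.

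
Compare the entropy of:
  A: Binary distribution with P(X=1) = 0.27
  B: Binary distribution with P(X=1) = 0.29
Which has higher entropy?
B

For binary distributions, entropy is maximized at p=0.5 and decreases as p moves toward 0 or 1.

H(A) = H(0.27) = 0.8415 bits
H(B) = H(0.29) = 0.8687 bits

Distribution B (p=0.29) is closer to uniform (p=0.5), so it has higher entropy.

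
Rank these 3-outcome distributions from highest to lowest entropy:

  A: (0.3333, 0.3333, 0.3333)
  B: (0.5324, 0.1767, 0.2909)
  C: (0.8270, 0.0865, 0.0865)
A > B > C

Key insight: Entropy is maximized by uniform distributions and minimized by concentrated distributions.

- Uniform distributions have maximum entropy log₂(3) = 1.5850 bits
- The more "peaked" or concentrated a distribution, the lower its entropy

Entropies:
  H(A) = 1.5850 bits
  H(B) = 1.4443 bits
  H(C) = 0.8375 bits

Ranking: A > B > C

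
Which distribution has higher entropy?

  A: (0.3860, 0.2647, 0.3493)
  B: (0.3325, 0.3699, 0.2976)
B

Both distributions are close to uniform, making this a harder comparison.

H(A) = 1.5677 bits
H(B) = 1.5793 bits

The distribution closer to uniform has higher entropy.
Answer: B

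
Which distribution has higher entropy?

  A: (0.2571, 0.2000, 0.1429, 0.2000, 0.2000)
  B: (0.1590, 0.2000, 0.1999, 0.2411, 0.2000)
B

Both distributions are close to uniform, making this a harder comparison.

H(A) = 2.2980 bits
H(B) = 2.3097 bits

The distribution closer to uniform has higher entropy.
Answer: B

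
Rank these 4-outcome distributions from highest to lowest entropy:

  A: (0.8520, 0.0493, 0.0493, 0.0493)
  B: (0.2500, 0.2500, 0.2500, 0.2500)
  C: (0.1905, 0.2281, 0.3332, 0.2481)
B > C > A

Key insight: Entropy is maximized by uniform distributions and minimized by concentrated distributions.

- Uniform distributions have maximum entropy log₂(4) = 2.0000 bits
- The more "peaked" or concentrated a distribution, the lower its entropy

Entropies:
  H(A) = 0.8394 bits
  H(B) = 2.0000 bits
  H(C) = 1.9693 bits

Ranking: B > C > A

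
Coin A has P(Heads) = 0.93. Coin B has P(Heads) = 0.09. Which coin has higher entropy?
B

For binary distributions, entropy is maximized at p=0.5 and decreases as p moves toward 0 or 1.

H(A) = H(0.93) = 0.3659 bits
H(B) = H(0.09) = 0.4365 bits

Distribution B (p=0.09) is closer to uniform (p=0.5), so it has higher entropy.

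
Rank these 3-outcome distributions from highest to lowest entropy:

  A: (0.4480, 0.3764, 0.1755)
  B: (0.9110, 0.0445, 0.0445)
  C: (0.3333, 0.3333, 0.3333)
C > A > B

Key insight: Entropy is maximized by uniform distributions and minimized by concentrated distributions.

- Uniform distributions have maximum entropy log₂(3) = 1.5850 bits
- The more "peaked" or concentrated a distribution, the lower its entropy

Entropies:
  H(A) = 1.4902 bits
  H(B) = 0.5221 bits
  H(C) = 1.5850 bits

Ranking: C > A > B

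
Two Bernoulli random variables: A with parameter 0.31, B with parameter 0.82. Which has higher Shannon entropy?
A

For binary distributions, entropy is maximized at p=0.5 and decreases as p moves toward 0 or 1.

H(A) = H(0.31) = 0.8932 bits
H(B) = H(0.82) = 0.6801 bits

Distribution A (p=0.31) is closer to uniform (p=0.5), so it has higher entropy.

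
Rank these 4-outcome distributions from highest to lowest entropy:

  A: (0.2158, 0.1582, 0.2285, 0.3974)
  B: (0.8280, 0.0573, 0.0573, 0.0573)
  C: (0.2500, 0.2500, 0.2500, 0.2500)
C > A > B

Key insight: Entropy is maximized by uniform distributions and minimized by concentrated distributions.

- Uniform distributions have maximum entropy log₂(4) = 2.0000 bits
- The more "peaked" or concentrated a distribution, the lower its entropy

Entropies:
  H(A) = 1.9140 bits
  H(B) = 0.9349 bits
  H(C) = 2.0000 bits

Ranking: C > A > B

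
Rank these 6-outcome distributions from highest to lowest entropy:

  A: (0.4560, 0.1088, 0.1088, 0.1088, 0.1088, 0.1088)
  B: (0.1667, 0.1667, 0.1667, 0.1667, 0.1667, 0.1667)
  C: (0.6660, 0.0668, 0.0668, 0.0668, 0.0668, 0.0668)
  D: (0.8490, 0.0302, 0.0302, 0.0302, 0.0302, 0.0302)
B > A > C > D

Key insight: Entropy is maximized by uniform distributions and minimized by concentrated distributions.

Entropies:
  H(A) = 2.2575 bits
  H(B) = 2.5850 bits
  H(C) = 1.6945 bits
  H(D) = 0.9629 bits

Ranking: B > A > C > D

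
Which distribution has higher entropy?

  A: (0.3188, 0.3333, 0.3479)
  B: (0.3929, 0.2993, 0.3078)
A

Both distributions are close to uniform, making this a harder comparison.

H(A) = 1.5841 bits
H(B) = 1.5737 bits

The distribution closer to uniform has higher entropy.
Answer: A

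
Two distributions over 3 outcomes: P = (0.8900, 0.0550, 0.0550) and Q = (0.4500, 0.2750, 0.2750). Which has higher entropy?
Q

P is highly concentrated on one outcome (89%), making it nearly deterministic. Q spreads its mass more evenly (max 45%). The more spread-out distribution has higher entropy: H(P) ≈ 0.610 bits, H(Q) ≈ 1.543 bits.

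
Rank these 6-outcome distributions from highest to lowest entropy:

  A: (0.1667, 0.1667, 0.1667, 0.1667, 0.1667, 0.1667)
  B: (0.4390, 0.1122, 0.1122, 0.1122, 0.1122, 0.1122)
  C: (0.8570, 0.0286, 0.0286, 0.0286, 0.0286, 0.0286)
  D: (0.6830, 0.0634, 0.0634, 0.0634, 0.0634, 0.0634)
A > B > D > C

Key insight: Entropy is maximized by uniform distributions and minimized by concentrated distributions.

Entropies:
  H(A) = 2.5850 bits
  H(B) = 2.2918 bits
  H(C) = 0.9241 bits
  H(D) = 1.6371 bits

Ranking: A > B > D > C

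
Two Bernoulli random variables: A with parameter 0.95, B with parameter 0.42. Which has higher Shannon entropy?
B

For binary distributions, entropy is maximized at p=0.5 and decreases as p moves toward 0 or 1.

H(A) = H(0.95) = 0.2864 bits
H(B) = H(0.42) = 0.9815 bits

Distribution B (p=0.42) is closer to uniform (p=0.5), so it has higher entropy.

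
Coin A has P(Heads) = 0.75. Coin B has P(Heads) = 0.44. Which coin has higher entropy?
B

For binary distributions, entropy is maximized at p=0.5 and decreases as p moves toward 0 or 1.

H(A) = H(0.75) = 0.8113 bits
H(B) = H(0.44) = 0.9896 bits

Distribution B (p=0.44) is closer to uniform (p=0.5), so it has higher entropy.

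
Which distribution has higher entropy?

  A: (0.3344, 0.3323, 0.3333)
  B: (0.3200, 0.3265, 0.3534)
A

Both distributions are close to uniform, making this a harder comparison.

H(A) = 1.5850 bits
H(B) = 1.5836 bits

The distribution closer to uniform has higher entropy.
Answer: A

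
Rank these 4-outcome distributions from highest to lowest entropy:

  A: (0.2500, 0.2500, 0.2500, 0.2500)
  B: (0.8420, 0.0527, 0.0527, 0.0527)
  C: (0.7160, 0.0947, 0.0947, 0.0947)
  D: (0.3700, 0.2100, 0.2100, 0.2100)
A > D > C > B

Key insight: Entropy is maximized by uniform distributions and minimized by concentrated distributions.

Entropies:
  H(A) = 2.0000 bits
  H(B) = 0.8799 bits
  H(C) = 1.3110 bits
  H(D) = 1.9492 bits

Ranking: A > D > C > B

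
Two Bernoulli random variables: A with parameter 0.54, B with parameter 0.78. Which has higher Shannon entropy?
A

For binary distributions, entropy is maximized at p=0.5 and decreases as p moves toward 0 or 1.

H(A) = H(0.54) = 0.9954 bits
H(B) = H(0.78) = 0.7602 bits

Distribution A (p=0.54) is closer to uniform (p=0.5), so it has higher entropy.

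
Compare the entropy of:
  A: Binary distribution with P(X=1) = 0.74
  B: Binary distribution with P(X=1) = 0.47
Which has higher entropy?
B

For binary distributions, entropy is maximized at p=0.5 and decreases as p moves toward 0 or 1.

H(A) = H(0.74) = 0.8267 bits
H(B) = H(0.47) = 0.9974 bits

Distribution B (p=0.47) is closer to uniform (p=0.5), so it has higher entropy.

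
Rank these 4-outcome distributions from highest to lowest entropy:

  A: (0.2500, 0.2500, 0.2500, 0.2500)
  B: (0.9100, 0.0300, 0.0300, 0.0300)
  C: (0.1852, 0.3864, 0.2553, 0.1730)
A > C > B

Key insight: Entropy is maximized by uniform distributions and minimized by concentrated distributions.

- Uniform distributions have maximum entropy log₂(4) = 2.0000 bits
- The more "peaked" or concentrated a distribution, the lower its entropy

Entropies:
  H(A) = 2.0000 bits
  H(B) = 0.5791 bits
  H(C) = 1.9214 bits

Ranking: A > C > B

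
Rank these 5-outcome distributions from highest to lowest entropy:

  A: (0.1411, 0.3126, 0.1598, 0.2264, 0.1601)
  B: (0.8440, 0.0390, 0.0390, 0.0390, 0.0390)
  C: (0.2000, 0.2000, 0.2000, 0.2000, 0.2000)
C > A > B

Key insight: Entropy is maximized by uniform distributions and minimized by concentrated distributions.

- Uniform distributions have maximum entropy log₂(5) = 2.3219 bits
- The more "peaked" or concentrated a distribution, the lower its entropy

Entropies:
  H(A) = 2.2541 bits
  H(B) = 0.9367 bits
  H(C) = 2.3219 bits

Ranking: C > A > B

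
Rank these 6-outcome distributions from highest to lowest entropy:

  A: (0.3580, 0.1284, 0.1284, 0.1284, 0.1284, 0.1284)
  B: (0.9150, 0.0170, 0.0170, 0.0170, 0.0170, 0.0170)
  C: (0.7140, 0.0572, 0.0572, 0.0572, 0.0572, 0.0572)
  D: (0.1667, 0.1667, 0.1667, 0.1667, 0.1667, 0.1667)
D > A > C > B

Key insight: Entropy is maximized by uniform distributions and minimized by concentrated distributions.

Entropies:
  H(A) = 2.4317 bits
  H(B) = 0.6169 bits
  H(C) = 1.5276 bits
  H(D) = 2.5850 bits

Ranking: D > A > C > B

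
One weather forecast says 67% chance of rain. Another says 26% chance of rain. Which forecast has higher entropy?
67% forecast

Treat each forecast as a Bernoulli distribution. Binary entropy is maximized at p=0.5 and falls off symmetrically toward 0 or 1. The 67% forecast is closer to 50%, so it is more uncertain. H(67%) ≈ 0.915 bits, H(26%) ≈ 0.827 bits.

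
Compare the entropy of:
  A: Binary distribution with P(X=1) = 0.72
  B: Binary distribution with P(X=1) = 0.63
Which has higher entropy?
B

For binary distributions, entropy is maximized at p=0.5 and decreases as p moves toward 0 or 1.

H(A) = H(0.72) = 0.8555 bits
H(B) = H(0.63) = 0.9507 bits

Distribution B (p=0.63) is closer to uniform (p=0.5), so it has higher entropy.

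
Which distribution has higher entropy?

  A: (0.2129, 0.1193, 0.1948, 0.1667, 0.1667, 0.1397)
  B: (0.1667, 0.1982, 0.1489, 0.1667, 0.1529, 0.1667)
B

Both distributions are close to uniform, making this a harder comparison.

H(A) = 2.5591 bits
H(B) = 2.5786 bits

The distribution closer to uniform has higher entropy.
Answer: B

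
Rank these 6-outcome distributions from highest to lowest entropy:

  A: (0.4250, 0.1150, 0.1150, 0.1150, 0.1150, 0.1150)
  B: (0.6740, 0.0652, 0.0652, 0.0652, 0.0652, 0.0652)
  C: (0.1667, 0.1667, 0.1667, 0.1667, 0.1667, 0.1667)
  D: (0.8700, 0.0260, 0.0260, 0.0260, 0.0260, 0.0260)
C > A > B > D

Key insight: Entropy is maximized by uniform distributions and minimized by concentrated distributions.

Entropies:
  H(A) = 2.3188 bits
  H(B) = 1.6677 bits
  H(C) = 2.5850 bits
  H(D) = 0.8593 bits

Ranking: C > A > B > D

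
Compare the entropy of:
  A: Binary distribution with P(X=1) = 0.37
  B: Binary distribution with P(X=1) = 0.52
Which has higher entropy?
B

For binary distributions, entropy is maximized at p=0.5 and decreases as p moves toward 0 or 1.

H(A) = H(0.37) = 0.9507 bits
H(B) = H(0.52) = 0.9988 bits

Distribution B (p=0.52) is closer to uniform (p=0.5), so it has higher entropy.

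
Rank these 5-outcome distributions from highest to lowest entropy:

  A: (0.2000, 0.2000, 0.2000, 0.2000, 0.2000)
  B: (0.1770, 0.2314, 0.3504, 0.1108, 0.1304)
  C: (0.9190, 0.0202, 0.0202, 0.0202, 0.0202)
A > B > C

Key insight: Entropy is maximized by uniform distributions and minimized by concentrated distributions.

- Uniform distributions have maximum entropy log₂(5) = 2.3219 bits
- The more "peaked" or concentrated a distribution, the lower its entropy

Entropies:
  H(A) = 2.3219 bits
  H(B) = 2.1958 bits
  H(C) = 0.5677 bits

Ranking: A > B > C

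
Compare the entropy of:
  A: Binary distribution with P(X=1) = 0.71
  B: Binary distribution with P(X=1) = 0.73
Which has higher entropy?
A

For binary distributions, entropy is maximized at p=0.5 and decreases as p moves toward 0 or 1.

H(A) = H(0.71) = 0.8687 bits
H(B) = H(0.73) = 0.8415 bits

Distribution A (p=0.71) is closer to uniform (p=0.5), so it has higher entropy.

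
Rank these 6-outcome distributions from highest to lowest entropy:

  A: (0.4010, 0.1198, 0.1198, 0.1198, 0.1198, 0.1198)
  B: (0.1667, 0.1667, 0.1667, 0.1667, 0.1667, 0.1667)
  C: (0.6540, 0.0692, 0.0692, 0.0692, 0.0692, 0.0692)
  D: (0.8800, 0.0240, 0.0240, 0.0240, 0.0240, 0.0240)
B > A > C > D

Key insight: Entropy is maximized by uniform distributions and minimized by concentrated distributions.

Entropies:
  H(A) = 2.3624 bits
  H(B) = 2.5850 bits
  H(C) = 1.7338 bits
  H(D) = 0.8080 bits

Ranking: B > A > C > D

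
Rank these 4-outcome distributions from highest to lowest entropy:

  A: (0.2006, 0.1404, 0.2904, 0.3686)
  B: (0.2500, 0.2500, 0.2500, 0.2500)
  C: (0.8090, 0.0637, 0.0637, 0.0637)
B > A > C

Key insight: Entropy is maximized by uniform distributions and minimized by concentrated distributions.

- Uniform distributions have maximum entropy log₂(4) = 2.0000 bits
- The more "peaked" or concentrated a distribution, the lower its entropy

Entropies:
  H(A) = 1.9113 bits
  H(B) = 2.0000 bits
  H(C) = 1.0063 bits

Ranking: B > A > C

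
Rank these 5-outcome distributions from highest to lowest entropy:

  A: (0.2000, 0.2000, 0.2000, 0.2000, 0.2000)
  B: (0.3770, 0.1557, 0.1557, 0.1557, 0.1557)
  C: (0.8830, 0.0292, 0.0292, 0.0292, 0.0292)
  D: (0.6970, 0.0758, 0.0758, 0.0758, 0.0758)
A > B > D > C

Key insight: Entropy is maximized by uniform distributions and minimized by concentrated distributions.

Entropies:
  H(A) = 2.3219 bits
  H(B) = 2.2019 bits
  H(C) = 0.7547 bits
  H(D) = 1.4909 bits

Ranking: A > B > D > C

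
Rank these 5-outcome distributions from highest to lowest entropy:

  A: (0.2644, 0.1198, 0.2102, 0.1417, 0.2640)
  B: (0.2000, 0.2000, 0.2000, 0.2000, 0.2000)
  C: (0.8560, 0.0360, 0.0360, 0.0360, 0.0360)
B > A > C

Key insight: Entropy is maximized by uniform distributions and minimized by concentrated distributions.

- Uniform distributions have maximum entropy log₂(5) = 2.3219 bits
- The more "peaked" or concentrated a distribution, the lower its entropy

Entropies:
  H(A) = 2.2538 bits
  H(B) = 2.3219 bits
  H(C) = 0.8826 bits

Ranking: B > A > C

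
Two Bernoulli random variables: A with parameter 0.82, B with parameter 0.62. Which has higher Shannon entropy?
B

For binary distributions, entropy is maximized at p=0.5 and decreases as p moves toward 0 or 1.

H(A) = H(0.82) = 0.6801 bits
H(B) = H(0.62) = 0.9580 bits

Distribution B (p=0.62) is closer to uniform (p=0.5), so it has higher entropy.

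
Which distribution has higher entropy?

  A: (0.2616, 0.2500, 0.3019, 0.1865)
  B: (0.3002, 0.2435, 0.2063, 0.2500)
B

Both distributions are close to uniform, making this a harder comparison.

H(A) = 1.9796 bits
H(B) = 1.9872 bits

The distribution closer to uniform has higher entropy.
Answer: B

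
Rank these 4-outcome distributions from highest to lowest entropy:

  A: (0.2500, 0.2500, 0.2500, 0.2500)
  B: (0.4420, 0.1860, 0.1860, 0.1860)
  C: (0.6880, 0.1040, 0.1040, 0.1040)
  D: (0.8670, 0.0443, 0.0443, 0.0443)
A > B > C > D

Key insight: Entropy is maximized by uniform distributions and minimized by concentrated distributions.

Entropies:
  H(A) = 2.0000 bits
  H(B) = 1.8747 bits
  H(C) = 1.3900 bits
  H(D) = 0.7764 bits

Ranking: A > B > C > D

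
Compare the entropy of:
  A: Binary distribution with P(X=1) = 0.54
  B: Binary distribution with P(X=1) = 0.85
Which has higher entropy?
A

For binary distributions, entropy is maximized at p=0.5 and decreases as p moves toward 0 or 1.

H(A) = H(0.54) = 0.9954 bits
H(B) = H(0.85) = 0.6098 bits

Distribution A (p=0.54) is closer to uniform (p=0.5), so it has higher entropy.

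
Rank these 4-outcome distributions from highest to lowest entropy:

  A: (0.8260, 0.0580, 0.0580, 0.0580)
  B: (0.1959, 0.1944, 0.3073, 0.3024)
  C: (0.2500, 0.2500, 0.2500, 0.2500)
C > B > A

Key insight: Entropy is maximized by uniform distributions and minimized by concentrated distributions.

- Uniform distributions have maximum entropy log₂(4) = 2.0000 bits
- The more "peaked" or concentrated a distribution, the lower its entropy

Entropies:
  H(A) = 0.9426 bits
  H(B) = 1.9649 bits
  H(C) = 2.0000 bits

Ranking: C > B > A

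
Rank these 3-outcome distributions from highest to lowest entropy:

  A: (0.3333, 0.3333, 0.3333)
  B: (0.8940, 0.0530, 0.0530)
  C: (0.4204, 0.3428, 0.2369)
A > C > B

Key insight: Entropy is maximized by uniform distributions and minimized by concentrated distributions.

- Uniform distributions have maximum entropy log₂(3) = 1.5850 bits
- The more "peaked" or concentrated a distribution, the lower its entropy

Entropies:
  H(A) = 1.5850 bits
  H(B) = 0.5937 bits
  H(C) = 1.5472 bits

Ranking: A > C > B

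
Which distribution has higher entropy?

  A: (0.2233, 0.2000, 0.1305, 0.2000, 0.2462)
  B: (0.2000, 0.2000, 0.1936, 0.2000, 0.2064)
B

Both distributions are close to uniform, making this a harder comparison.

H(A) = 2.2930 bits
H(B) = 2.3216 bits

The distribution closer to uniform has higher entropy.
Answer: B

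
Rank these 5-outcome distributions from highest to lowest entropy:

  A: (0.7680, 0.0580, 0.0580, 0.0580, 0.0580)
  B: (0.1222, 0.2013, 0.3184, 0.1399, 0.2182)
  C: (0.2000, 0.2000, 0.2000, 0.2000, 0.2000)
C > B > A

Key insight: Entropy is maximized by uniform distributions and minimized by concentrated distributions.

- Uniform distributions have maximum entropy log₂(5) = 2.3219 bits
- The more "peaked" or concentrated a distribution, the lower its entropy

Entropies:
  H(A) = 1.2455 bits
  H(B) = 2.2380 bits
  H(C) = 2.3219 bits

Ranking: C > B > A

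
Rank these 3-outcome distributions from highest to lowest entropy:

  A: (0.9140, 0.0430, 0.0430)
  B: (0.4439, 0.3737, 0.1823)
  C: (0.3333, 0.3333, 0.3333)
C > B > A

Key insight: Entropy is maximized by uniform distributions and minimized by concentrated distributions.

- Uniform distributions have maximum entropy log₂(3) = 1.5850 bits
- The more "peaked" or concentrated a distribution, the lower its entropy

Entropies:
  H(A) = 0.5090 bits
  H(B) = 1.4984 bits
  H(C) = 1.5850 bits

Ranking: C > B > A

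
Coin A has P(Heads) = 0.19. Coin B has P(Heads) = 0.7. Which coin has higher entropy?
B

For binary distributions, entropy is maximized at p=0.5 and decreases as p moves toward 0 or 1.

H(A) = H(0.19) = 0.7015 bits
H(B) = H(0.7) = 0.8813 bits

Distribution B (p=0.7) is closer to uniform (p=0.5), so it has higher entropy.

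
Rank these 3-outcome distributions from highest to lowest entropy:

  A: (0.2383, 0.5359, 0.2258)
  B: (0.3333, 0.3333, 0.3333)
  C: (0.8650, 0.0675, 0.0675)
B > A > C

Key insight: Entropy is maximized by uniform distributions and minimized by concentrated distributions.

- Uniform distributions have maximum entropy log₂(3) = 1.5850 bits
- The more "peaked" or concentrated a distribution, the lower its entropy

Entropies:
  H(A) = 1.4601 bits
  H(B) = 1.5850 bits
  H(C) = 0.7060 bits

Ranking: B > A > C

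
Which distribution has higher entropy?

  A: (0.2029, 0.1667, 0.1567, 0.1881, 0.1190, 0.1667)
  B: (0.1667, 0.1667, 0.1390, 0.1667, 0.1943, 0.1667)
B

Both distributions are close to uniform, making this a harder comparison.

H(A) = 2.5664 bits
H(B) = 2.5783 bits

The distribution closer to uniform has higher entropy.
Answer: B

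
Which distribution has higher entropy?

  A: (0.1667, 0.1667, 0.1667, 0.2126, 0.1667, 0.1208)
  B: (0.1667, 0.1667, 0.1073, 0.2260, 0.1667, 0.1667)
A

Both distributions are close to uniform, making this a harder comparison.

H(A) = 2.5665 bits
H(B) = 2.5538 bits

The distribution closer to uniform has higher entropy.
Answer: A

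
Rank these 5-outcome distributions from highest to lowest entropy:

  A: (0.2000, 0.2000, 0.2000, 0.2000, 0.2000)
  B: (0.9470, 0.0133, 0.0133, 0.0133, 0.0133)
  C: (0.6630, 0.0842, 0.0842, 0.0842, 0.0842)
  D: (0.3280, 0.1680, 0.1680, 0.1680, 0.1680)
A > D > C > B

Key insight: Entropy is maximized by uniform distributions and minimized by concentrated distributions.

Entropies:
  H(A) = 2.3219 bits
  H(B) = 0.4050 bits
  H(C) = 1.5959 bits
  H(D) = 2.2569 bits

Ranking: A > D > C > B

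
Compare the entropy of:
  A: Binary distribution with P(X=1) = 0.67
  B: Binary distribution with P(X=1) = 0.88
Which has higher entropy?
A

For binary distributions, entropy is maximized at p=0.5 and decreases as p moves toward 0 or 1.

H(A) = H(0.67) = 0.9149 bits
H(B) = H(0.88) = 0.5294 bits

Distribution A (p=0.67) is closer to uniform (p=0.5), so it has higher entropy.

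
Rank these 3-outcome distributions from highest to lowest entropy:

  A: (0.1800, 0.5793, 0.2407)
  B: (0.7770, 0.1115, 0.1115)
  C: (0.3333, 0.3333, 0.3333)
C > A > B

Key insight: Entropy is maximized by uniform distributions and minimized by concentrated distributions.

- Uniform distributions have maximum entropy log₂(3) = 1.5850 bits
- The more "peaked" or concentrated a distribution, the lower its entropy

Entropies:
  H(A) = 1.3961 bits
  H(B) = 0.9886 bits
  H(C) = 1.5850 bits

Ranking: C > A > B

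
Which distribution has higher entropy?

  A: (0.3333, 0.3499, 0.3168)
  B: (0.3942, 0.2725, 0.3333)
A

Both distributions are close to uniform, making this a harder comparison.

H(A) = 1.5838 bits
H(B) = 1.5688 bits

The distribution closer to uniform has higher entropy.
Answer: A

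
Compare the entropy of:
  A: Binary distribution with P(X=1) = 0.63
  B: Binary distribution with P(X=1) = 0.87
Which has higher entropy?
A

For binary distributions, entropy is maximized at p=0.5 and decreases as p moves toward 0 or 1.

H(A) = H(0.63) = 0.9507 bits
H(B) = H(0.87) = 0.5574 bits

Distribution A (p=0.63) is closer to uniform (p=0.5), so it has higher entropy.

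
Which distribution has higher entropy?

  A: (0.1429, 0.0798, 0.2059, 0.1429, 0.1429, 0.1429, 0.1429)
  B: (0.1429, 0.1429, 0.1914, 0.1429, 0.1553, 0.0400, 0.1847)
A

Both distributions are close to uniform, making this a harder comparison.

H(A) = 2.7658 bits
H(B) = 2.7129 bits

The distribution closer to uniform has higher entropy.
Answer: A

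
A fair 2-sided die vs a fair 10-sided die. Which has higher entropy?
10-sided die

Both are uniform distributions; for uniform over n outcomes, H = log₂(n). H(2-sided) = log₂(2) = 1.000 bits and H(10-sided) = log₂(10) = 3.322 bits. More outcomes in a uniform distribution means higher entropy.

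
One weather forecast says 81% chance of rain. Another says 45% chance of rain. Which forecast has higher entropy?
45% forecast

Treat each forecast as a Bernoulli distribution. Binary entropy is maximized at p=0.5 and falls off symmetrically toward 0 or 1. The 45% forecast is closer to 50%, so it is more uncertain. H(81%) ≈ 0.701 bits, H(45%) ≈ 0.993 bits.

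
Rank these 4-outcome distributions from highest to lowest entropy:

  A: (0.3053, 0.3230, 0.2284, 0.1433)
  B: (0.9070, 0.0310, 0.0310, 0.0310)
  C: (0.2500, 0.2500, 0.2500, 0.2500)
C > A > B

Key insight: Entropy is maximized by uniform distributions and minimized by concentrated distributions.

- Uniform distributions have maximum entropy log₂(4) = 2.0000 bits
- The more "peaked" or concentrated a distribution, the lower its entropy

Entropies:
  H(A) = 1.9374 bits
  H(B) = 0.5938 bits
  H(C) = 2.0000 bits

Ranking: C > A > B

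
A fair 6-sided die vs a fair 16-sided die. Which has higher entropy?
16-sided die

Both are uniform distributions; for uniform over n outcomes, H = log₂(n). H(6-sided) = log₂(6) = 2.585 bits and H(16-sided) = log₂(16) = 4.000 bits. More outcomes in a uniform distribution means higher entropy.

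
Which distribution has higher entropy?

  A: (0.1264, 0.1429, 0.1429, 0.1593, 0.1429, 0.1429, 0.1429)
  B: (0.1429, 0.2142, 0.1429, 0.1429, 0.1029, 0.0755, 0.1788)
A

Both distributions are close to uniform, making this a harder comparison.

H(A) = 2.8046 bits
H(B) = 2.7425 bits

The distribution closer to uniform has higher entropy.
Answer: A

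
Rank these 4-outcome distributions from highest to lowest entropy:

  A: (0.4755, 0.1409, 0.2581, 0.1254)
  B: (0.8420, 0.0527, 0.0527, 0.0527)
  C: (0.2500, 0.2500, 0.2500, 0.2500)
C > A > B

Key insight: Entropy is maximized by uniform distributions and minimized by concentrated distributions.

- Uniform distributions have maximum entropy log₂(4) = 2.0000 bits
- The more "peaked" or concentrated a distribution, the lower its entropy

Entropies:
  H(A) = 1.7884 bits
  H(B) = 0.8799 bits
  H(C) = 2.0000 bits

Ranking: C > A > B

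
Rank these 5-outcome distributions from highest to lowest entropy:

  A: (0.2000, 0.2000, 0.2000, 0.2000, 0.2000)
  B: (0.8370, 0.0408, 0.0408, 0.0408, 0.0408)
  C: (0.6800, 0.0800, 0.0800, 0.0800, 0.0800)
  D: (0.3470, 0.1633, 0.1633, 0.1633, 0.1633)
A > D > C > B

Key insight: Entropy is maximized by uniform distributions and minimized by concentrated distributions.

Entropies:
  H(A) = 2.3219 bits
  H(B) = 0.9674 bits
  H(C) = 1.5444 bits
  H(D) = 2.2374 bits

Ranking: A > D > C > B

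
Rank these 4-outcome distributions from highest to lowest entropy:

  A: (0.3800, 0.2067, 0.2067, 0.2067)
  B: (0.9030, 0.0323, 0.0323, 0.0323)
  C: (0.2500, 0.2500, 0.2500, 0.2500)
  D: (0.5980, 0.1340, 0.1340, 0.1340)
C > A > D > B

Key insight: Entropy is maximized by uniform distributions and minimized by concentrated distributions.

Entropies:
  H(A) = 1.9407 bits
  H(B) = 0.6132 bits
  H(C) = 2.0000 bits
  H(D) = 1.6093 bits

Ranking: C > A > D > B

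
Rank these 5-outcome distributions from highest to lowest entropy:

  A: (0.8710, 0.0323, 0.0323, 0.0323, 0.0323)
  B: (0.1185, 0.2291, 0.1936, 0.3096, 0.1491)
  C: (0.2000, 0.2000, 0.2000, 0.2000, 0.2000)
C > B > A

Key insight: Entropy is maximized by uniform distributions and minimized by concentrated distributions.

- Uniform distributions have maximum entropy log₂(5) = 2.3219 bits
- The more "peaked" or concentrated a distribution, the lower its entropy

Entropies:
  H(A) = 0.8127 bits
  H(B) = 2.2434 bits
  H(C) = 2.3219 bits

Ranking: C > B > A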